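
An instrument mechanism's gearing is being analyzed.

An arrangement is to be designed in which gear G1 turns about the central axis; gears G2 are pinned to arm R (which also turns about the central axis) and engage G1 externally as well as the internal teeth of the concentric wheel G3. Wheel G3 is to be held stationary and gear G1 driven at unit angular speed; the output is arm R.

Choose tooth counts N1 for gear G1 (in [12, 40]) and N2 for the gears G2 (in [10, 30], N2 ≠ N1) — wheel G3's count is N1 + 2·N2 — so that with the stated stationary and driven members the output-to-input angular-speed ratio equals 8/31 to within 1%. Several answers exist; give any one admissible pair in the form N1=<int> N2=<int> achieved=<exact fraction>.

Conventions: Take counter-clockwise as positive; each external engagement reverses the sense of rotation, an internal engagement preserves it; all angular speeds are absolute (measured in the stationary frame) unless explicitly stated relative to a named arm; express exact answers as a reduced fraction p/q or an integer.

N1=16 N2=15 achieved=8/31

planetary set to be sized for 8/31 (Willis relation)
Willis with ω_ring = 0: ω_arm/ω_sun = N1/(N1+N3); set equal to 8/31  ⇒  N3/N1 = 1/(8/31) − 1 = 23/8
N3 = N1 + 2·N2  ⇒  N2/N1 = (N3/N1 − 1)/2 = (23/8 − 1)/2 = 15/16
smallest multiple with N1 ≥ 12 and N2 ≥ 10: k = 1  ⇒  N1 = 1·16 = 16, N2 = 1·15 = 15 (N1 ≤ 40, N2 ≤ 30, N2 ≠ N1 ✓), N3 = 16 + 2·15 = 46
check: N1/(N1+N3) with N1 = 16, N3 = 46 gives 8/31; |achieved − target| = 0 ≤ 2/775 ✓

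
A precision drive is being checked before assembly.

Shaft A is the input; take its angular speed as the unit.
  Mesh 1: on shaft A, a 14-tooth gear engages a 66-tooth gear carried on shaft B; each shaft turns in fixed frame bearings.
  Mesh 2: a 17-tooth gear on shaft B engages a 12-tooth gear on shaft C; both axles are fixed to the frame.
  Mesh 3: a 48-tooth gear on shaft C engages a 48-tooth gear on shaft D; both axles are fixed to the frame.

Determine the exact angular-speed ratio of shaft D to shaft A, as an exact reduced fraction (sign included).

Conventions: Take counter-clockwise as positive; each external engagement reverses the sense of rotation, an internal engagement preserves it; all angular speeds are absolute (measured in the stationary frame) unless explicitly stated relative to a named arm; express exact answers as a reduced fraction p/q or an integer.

-119/396

class = fixed-axis compound train [3 meshes; 3 ratios multiply, 3 sense flips]
mesh 1 [14T→66T]: running ratio 7/33, sense −
mesh 2 [17T→12T]: running ratio 119/396, sense +
mesh 3 [48T→48T]: running ratio 119/396, sense −
ω_out/ω_in = -119/396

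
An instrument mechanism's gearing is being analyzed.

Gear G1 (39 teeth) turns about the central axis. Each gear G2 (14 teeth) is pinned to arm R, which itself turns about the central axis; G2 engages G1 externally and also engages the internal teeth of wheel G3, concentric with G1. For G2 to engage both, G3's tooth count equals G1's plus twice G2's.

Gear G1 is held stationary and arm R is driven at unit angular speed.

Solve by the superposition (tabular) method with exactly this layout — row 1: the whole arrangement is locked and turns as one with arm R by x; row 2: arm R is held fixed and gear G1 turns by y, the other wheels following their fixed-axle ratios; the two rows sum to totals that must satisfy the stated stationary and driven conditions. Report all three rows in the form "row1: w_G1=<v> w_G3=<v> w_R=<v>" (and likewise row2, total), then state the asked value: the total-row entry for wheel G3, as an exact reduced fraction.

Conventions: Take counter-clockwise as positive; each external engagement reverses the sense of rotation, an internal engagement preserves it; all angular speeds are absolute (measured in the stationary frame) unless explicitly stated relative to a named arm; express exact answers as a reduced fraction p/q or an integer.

row1: w_G1=1 w_G3=1 w_R=1
row2: w_G1=-1 w_G3=39/67 w_R=0
total: w_G1=0 w_G3=106/67 w_R=1
asked value: 106/67

recognized (axles ride arm R): planetary set, 39/14/67 teeth
row 1 (train locked, turned with arm): all members turn x
row 2 — arm fixed, fixed-axis ratios: sun y, ring −(39/67)·y, arm 0
boundary: total ω_sun = x + y = 0 and total ω_arm = x = 1  ⇒  y = -1, x = 1
row 2 ring = −(39/67)·(-1) = 39/67
totals (row 1 + row 2): sun 1 + (-1) = 0, ring 1 + 39/67 = 106/67, arm 1 + 0 = 1
asked cell (total, ring) = 106/67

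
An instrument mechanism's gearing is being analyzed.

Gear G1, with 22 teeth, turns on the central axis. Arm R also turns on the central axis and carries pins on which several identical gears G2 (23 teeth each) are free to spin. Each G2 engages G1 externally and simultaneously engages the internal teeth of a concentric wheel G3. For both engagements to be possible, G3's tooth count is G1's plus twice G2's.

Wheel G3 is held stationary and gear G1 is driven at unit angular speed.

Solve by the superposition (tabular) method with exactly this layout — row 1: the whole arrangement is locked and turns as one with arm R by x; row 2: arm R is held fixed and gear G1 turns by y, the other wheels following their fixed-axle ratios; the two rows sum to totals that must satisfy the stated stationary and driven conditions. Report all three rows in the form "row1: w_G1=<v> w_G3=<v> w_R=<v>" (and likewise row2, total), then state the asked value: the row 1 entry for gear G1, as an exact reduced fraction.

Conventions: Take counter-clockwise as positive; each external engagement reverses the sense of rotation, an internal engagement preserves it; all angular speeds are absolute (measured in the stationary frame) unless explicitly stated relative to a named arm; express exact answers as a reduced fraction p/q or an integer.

class = planetary set [G3 = 22+2·23 = 68; Willis about the carrier]
superposition row 1 [locked train]: every member turns x
row 2 — arm fixed, fixed-axis ratios: sun y, ring −(22/68)·y, arm 0
boundary: total ω_ring = x − (22/68)·y = 0 and total ω_sun = x + y = 1  ⇒  y = 34/45, x = 11/45
row 2 ring = −(22/68)·34/45 = -11/45
totals (row 1 + row 2): sun 11/45 + 34/45 = 1, ring 11/45 + (-11/45) = 0, arm 11/45 + 0 = 11/45
asked cell (row1, sun) = 11/45

row1: w_G1=11/45 w_G3=11/45 w_R=11/45
row2: w_G1=34/45 w_G3=-11/45 w_R=0
total: w_G1=1 w_G3=0 w_R=11/45
asked value: 11/45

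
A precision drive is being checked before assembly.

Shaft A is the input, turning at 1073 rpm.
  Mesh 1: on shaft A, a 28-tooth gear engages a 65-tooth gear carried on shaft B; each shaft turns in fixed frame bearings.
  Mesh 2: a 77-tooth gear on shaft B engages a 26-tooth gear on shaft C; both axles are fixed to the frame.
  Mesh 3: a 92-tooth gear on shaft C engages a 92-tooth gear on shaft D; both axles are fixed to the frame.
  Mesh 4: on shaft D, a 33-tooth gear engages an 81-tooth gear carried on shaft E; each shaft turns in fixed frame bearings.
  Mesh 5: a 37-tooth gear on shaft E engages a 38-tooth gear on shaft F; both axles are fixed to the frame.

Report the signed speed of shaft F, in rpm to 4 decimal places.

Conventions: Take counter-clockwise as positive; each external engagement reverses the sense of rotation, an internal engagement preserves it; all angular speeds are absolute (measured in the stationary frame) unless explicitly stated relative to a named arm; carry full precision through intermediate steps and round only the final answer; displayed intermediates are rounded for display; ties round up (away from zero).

-543.0112 rpm

recognized (6 fixed axles, 5 meshes): fixed-axis compound train
mesh 1 [28T→65T]: ω = 1073.0000×28/65 = 462.2154 rpm, sense flips to −
mesh 2 [77T→26T]: ω = 462.2154×77/26 = 1368.8686 rpm, sense flips to +
mesh 3 [92T→92T]: ω = 1368.8686×92/92 = 1368.8686 rpm, sense flips to −
mesh 4 [33T→81T]: ω = 1368.8686×33/81 = 557.6872 rpm, sense flips to +
mesh 5 [37T→38T]: ω = 557.6872×37/38 = 543.0112 rpm, sense flips to −
signed output speed = -543.0112 rpm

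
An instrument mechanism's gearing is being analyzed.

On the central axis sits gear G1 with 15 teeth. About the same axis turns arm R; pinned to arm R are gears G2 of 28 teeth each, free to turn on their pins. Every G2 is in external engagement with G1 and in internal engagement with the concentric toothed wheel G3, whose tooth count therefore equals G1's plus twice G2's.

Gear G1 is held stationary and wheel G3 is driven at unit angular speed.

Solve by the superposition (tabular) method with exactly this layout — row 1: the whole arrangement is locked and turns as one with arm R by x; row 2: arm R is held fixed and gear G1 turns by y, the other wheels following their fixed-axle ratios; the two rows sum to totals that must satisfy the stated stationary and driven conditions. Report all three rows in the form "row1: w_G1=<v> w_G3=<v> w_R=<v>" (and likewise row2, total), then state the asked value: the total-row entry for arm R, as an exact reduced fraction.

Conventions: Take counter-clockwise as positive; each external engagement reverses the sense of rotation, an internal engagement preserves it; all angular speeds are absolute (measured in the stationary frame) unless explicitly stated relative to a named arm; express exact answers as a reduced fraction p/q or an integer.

planetary set (15T centre, 28T on arm, 71T internal) — Willis relation
superposition row 1 [locked train]: every member turns x
row 2 (arm held, sun turns y): ω_ring = −(15/71)·y, ω_arm = 0
boundary: total ω_sun = x + y = 0 and total ω_ring = x − (15/71)·y = 1  ⇒  y = -71/86, x = 71/86
row 2 ring = −(15/71)·(-71/86) = 15/86
totals (row 1 + row 2): sun 71/86 + (-71/86) = 0, ring 71/86 + 15/86 = 1, arm 71/86 + 0 = 71/86
asked cell (total, arm) = 71/86

row1: w_G1=71/86 w_G3=71/86 w_R=71/86
row2: w_G1=-71/86 w_G3=15/86 w_R=0
total: w_G1=0 w_G3=1 w_R=71/86
asked value: 71/86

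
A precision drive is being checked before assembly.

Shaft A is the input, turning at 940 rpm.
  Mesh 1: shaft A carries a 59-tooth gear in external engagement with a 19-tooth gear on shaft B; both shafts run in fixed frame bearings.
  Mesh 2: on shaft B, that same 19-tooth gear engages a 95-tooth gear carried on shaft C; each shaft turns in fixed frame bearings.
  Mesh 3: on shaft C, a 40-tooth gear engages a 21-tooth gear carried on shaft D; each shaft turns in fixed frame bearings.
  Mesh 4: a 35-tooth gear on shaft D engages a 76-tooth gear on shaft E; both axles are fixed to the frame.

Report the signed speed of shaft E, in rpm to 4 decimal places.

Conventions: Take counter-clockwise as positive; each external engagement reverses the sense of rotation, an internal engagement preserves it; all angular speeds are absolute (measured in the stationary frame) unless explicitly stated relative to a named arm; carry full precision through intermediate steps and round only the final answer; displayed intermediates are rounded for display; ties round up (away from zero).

4-mesh fixed-axis compound train (all bearings frame-fixed)
mesh 1 [59T→19T]: ω = 940.0000×59/19 = 2918.9474 rpm, sense flips to −
mesh 2 [19T→95T]: ω = 2918.9474×19/95 = 583.7895 rpm, sense flips to +
mesh 3 [40T→21T]: ω = 583.7895×40/21 = 1111.9799 rpm, sense flips to −
mesh 4 [35T→76T]: ω = 1111.9799×35/76 = 512.0960 rpm, sense flips to +
signed output speed = +512.0960 rpm

+512.0960 rpm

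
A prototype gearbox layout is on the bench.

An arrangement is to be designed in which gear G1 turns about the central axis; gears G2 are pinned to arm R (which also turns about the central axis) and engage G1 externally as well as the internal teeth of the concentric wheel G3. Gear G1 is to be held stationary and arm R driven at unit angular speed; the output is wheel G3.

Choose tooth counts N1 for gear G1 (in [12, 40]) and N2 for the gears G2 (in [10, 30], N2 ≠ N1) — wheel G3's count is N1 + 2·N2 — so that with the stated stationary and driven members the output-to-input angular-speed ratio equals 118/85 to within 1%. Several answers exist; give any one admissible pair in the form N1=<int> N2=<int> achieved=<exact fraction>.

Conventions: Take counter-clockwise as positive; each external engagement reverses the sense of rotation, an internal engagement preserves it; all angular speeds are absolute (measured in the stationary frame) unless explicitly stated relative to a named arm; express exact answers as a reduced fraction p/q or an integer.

planetary set to be sized for 118/85 (Willis relation)
Willis with ω_sun = 0: ω_ring/ω_arm = (N1+N3)/N3; set equal to 118/85  ⇒  N3/N1 = 1/(118/85 − 1) = 85/33
N3 = N1 + 2·N2  ⇒  N2/N1 = (N3/N1 − 1)/2 = (85/33 − 1)/2 = 26/33
smallest multiple with N1 ≥ 12 and N2 ≥ 10: k = 1  ⇒  N1 = 1·33 = 33, N2 = 1·26 = 26 (N1 ≤ 40, N2 ≤ 30, N2 ≠ N1 ✓), N3 = 33 + 2·26 = 85
check: (N1+N3)/N3 with N1 = 33, N3 = 85 gives 118/85; |achieved − target| = 0 ≤ 59/4250 ✓

N1=33 N2=26 achieved=118/85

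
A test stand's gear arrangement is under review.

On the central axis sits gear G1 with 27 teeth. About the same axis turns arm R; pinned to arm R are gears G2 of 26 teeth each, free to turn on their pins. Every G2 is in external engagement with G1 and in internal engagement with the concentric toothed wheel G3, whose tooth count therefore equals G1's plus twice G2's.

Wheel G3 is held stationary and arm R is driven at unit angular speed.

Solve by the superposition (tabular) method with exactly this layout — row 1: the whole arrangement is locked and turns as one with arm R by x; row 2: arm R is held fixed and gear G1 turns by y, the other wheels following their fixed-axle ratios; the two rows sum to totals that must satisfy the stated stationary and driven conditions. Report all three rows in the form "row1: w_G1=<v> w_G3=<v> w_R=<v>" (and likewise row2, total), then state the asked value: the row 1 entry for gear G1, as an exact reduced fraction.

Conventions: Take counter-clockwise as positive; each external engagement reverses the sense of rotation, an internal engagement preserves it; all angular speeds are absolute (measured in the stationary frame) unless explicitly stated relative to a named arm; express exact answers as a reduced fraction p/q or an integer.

class = planetary set [G3 = 27+2·26 = 79; Willis about the carrier]
row 1: whole set turns with the arm by x
row 2 — arm fixed, fixed-axis ratios: sun y, ring −(27/79)·y, arm 0
boundary: total ω_ring = x − (27/79)·y = 0 and total ω_arm = x = 1  ⇒  y = 79/27, x = 1
row 2 ring = −(27/79)·79/27 = -1
totals (row 1 + row 2): sun 1 + 79/27 = 106/27, ring 1 + (-1) = 0, arm 1 + 0 = 1
asked cell (row1, sun) = 1

row1: w_G1=1 w_G3=1 w_R=1
row2: w_G1=79/27 w_G3=-1 w_R=0
total: w_G1=106/27 w_G3=0 w_R=1
asked value: 1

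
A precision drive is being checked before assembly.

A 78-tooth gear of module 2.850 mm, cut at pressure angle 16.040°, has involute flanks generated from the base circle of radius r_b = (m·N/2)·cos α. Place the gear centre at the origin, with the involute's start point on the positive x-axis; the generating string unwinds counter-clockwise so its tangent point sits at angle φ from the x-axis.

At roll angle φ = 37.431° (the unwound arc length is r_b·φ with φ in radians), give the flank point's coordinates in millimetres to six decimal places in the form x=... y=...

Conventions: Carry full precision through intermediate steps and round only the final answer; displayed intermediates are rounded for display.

class = single-mesh tooth geometry [base-circle involute, m = 2.850, 78T]
pitch radius r_p = m·N/2 = 2.850·78/2 = 111.150000
base radius r_b = r_p·cos α = 111.150000·cos 16.040° = 106.822823
roll angle φ = 37.431° = 0.65329419 rad
x = r_b·(cos φ + φ·sin φ) = 127.243259
y = r_b·(sin φ − φ·cos φ) = 9.510850

x=127.243259 y=9.510850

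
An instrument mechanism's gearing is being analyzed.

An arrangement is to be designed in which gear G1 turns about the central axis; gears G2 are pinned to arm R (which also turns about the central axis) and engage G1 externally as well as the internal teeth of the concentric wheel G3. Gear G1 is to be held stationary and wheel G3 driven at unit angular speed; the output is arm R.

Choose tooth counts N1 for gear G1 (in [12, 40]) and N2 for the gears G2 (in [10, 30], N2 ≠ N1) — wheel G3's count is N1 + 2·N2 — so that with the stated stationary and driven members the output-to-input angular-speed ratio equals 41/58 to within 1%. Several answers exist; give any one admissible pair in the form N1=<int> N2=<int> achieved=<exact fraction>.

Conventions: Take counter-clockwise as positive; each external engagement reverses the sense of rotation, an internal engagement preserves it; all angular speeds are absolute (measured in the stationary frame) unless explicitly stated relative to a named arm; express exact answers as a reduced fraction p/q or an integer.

topology: planetary set — design target 41/58, arm = carrier (Willis)
Willis with ω_sun = 0: ω_arm/ω_ring = N3/(N1+N3); set equal to 41/58  ⇒  N3/N1 = (41/58)/(1 − 41/58) = 41/17
N3 = N1 + 2·N2  ⇒  N2/N1 = (N3/N1 − 1)/2 = (41/17 − 1)/2 = 12/17
smallest multiple with N1 ≥ 12 and N2 ≥ 10: k = 1  ⇒  N1 = 1·17 = 17, N2 = 1·12 = 12 (N1 ≤ 40, N2 ≤ 30, N2 ≠ N1 ✓), N3 = 17 + 2·12 = 41
check: N3/(N1+N3) with N1 = 17, N3 = 41 gives 41/58; |achieved − target| = 0 ≤ 41/5800 ✓

N1=17 N2=12 achieved=41/58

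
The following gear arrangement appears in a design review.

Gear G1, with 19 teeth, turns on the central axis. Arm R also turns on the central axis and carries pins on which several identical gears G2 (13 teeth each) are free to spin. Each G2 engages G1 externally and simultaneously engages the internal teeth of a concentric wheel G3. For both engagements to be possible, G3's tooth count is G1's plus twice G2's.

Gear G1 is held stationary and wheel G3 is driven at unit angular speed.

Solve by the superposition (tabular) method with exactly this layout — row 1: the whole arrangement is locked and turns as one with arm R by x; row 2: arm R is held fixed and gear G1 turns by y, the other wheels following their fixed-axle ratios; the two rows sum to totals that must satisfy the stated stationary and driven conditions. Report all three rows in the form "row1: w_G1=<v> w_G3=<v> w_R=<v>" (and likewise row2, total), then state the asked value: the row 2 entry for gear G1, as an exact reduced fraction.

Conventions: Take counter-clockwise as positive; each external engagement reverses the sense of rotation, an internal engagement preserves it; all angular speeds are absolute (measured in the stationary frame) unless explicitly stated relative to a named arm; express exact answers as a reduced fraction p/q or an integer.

row1: w_G1=45/64 w_G3=45/64 w_R=45/64
row2: w_G1=-45/64 w_G3=19/64 w_R=0
total: w_G1=0 w_G3=1 w_R=45/64
asked value: -45/64

class = planetary set [G3 = 19+2·13 = 45; Willis about the carrier]
superposition row 1 [locked train]: every member turns x
row 2: sun turns y, ring = −(19/45)·y, arm 0
boundary: total ω_sun = x + y = 0 and total ω_ring = x − (19/45)·y = 1  ⇒  y = -45/64, x = 45/64
row 2 ring = −(19/45)·(-45/64) = 19/64
totals (row 1 + row 2): sun 45/64 + (-45/64) = 0, ring 45/64 + 19/64 = 1, arm 45/64 + 0 = 45/64
asked cell (row2, sun) = -45/64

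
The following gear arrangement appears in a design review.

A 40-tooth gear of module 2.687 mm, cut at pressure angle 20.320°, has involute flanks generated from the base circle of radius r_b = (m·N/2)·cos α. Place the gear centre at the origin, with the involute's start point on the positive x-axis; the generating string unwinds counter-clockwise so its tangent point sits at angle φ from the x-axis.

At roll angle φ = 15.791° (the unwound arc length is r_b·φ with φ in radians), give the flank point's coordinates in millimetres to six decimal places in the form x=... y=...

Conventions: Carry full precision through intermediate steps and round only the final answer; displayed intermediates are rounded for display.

x=52.273426 y=0.349004

topology: single-mesh involute geometry — m = 2.687, N = 40
pitch radius r_p = m·N/2 = 2.687·40/2 = 53.740000
base radius r_b = r_p·cos α = 53.740000·cos 20.320° = 50.395640
roll angle φ = 15.791° = 0.27560494 rad
x = r_b·(cos φ + φ·sin φ) = 52.273426
y = r_b·(sin φ − φ·cos φ) = 0.349004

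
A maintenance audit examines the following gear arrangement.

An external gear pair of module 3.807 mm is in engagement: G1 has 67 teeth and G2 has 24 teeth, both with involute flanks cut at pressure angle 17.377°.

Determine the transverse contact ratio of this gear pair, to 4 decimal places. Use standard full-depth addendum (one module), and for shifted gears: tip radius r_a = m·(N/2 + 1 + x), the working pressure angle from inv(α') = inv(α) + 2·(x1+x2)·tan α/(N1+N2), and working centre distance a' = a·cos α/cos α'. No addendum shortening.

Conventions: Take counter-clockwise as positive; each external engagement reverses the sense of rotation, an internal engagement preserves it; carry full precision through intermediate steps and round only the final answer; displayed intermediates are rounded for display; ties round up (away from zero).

1.8438

recognized (one external pair, fixed centres): single-mesh tooth geometry, m = 3.807, N1 = 67, N2 = 24
base radii: r_b1 = 121.713863, r_b2 = 43.598996
tip radii: r_a1 = 131.341500, r_a2 = 49.491000
no profile shift: α' = α, a' = a
action lengths: √(r_a1²−r_b1²) = 49.359145, √(r_a2²−r_b2²) = 23.419792
base pitch p_b = π·m·cos α = 11.414190
CR = (49.359145 + 23.419792 − 173.218500·sin 17.37700°)/11.414190 = 1.843836
contact ratio ≈ 1.8438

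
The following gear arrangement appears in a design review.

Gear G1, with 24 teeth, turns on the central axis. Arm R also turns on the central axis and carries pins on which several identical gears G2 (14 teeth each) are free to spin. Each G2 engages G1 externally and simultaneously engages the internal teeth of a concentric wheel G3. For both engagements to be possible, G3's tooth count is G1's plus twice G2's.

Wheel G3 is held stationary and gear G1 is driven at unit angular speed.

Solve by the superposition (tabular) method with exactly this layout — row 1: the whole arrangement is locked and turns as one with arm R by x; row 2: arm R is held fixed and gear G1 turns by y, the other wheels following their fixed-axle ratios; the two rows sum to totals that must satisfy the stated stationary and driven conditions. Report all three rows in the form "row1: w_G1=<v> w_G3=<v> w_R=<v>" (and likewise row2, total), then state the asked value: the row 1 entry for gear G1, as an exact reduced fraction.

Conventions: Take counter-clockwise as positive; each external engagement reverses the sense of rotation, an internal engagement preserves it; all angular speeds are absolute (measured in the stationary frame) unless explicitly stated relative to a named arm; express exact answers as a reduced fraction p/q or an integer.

class = planetary set [G3 = 24+2·14 = 52; Willis about the carrier]
row 1: whole set turns with the arm by x
row 2 (arm held, sun turns y): ω_ring = −(24/52)·y, ω_arm = 0
boundary: total ω_ring = x − (24/52)·y = 0 and total ω_sun = x + y = 1  ⇒  y = 13/19, x = 6/19
row 2 ring = −(24/52)·13/19 = -6/19
totals (row 1 + row 2): sun 6/19 + 13/19 = 1, ring 6/19 + (-6/19) = 0, arm 6/19 + 0 = 6/19
asked cell (row1, sun) = 6/19

row1: w_G1=6/19 w_G3=6/19 w_R=6/19
row2: w_G1=13/19 w_G3=-6/19 w_R=0
total: w_G1=1 w_G3=0 w_R=6/19
asked value: 6/19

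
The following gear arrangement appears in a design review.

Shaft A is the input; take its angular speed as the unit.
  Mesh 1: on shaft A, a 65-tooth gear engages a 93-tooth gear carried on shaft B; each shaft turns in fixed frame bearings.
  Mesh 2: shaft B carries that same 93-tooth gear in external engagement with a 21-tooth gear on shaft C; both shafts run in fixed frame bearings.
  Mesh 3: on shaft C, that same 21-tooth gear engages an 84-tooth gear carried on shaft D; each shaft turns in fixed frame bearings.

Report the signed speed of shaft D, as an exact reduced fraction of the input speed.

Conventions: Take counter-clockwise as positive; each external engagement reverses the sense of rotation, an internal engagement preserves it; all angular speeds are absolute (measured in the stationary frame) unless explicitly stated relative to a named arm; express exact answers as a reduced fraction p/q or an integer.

3-mesh fixed-axis compound train (all bearings frame-fixed)
mesh 1 [65T→93T]: |ω|/ω_in = 1×65/93 = 65/93, sense flips to −
mesh 2 [93T→21T]: |ω|/ω_in = (65/93)×93/21 = 65/21, sense flips to +
mesh 3 [21T→84T]: |ω|/ω_in = (65/21)×21/84 = 65/84, sense flips to −
signed output speed (× input speed) = -65/84

-65/84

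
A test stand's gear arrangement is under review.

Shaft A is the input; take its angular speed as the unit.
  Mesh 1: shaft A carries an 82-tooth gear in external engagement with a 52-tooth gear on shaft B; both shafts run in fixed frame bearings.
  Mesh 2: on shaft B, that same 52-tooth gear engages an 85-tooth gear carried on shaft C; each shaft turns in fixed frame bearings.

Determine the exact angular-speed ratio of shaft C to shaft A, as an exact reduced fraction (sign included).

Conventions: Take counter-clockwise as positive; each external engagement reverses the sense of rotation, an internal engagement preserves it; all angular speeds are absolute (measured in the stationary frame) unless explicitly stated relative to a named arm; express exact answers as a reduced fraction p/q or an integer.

class = fixed-axis compound train [2 meshes; 2 ratios multiply, 2 sense flips]
mesh 1 [82T→52T]: running ratio 41/26, sense −
mesh 2 [52T→85T]: running ratio 82/85, sense +
ω_out/ω_in = 82/85

82/85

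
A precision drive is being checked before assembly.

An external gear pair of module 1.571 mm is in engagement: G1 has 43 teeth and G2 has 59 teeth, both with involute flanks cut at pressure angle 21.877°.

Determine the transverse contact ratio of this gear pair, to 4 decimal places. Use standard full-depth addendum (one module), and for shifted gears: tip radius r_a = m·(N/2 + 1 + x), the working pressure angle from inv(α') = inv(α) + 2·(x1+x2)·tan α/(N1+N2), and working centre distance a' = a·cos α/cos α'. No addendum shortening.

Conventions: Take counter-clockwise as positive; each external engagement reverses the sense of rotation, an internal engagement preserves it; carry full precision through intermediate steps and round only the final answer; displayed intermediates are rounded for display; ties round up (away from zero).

recognized (one external pair, fixed centres): single-mesh tooth geometry, m = 1.571, N1 = 43, N2 = 59
base radii: r_b1 = 31.344116, r_b2 = 43.007043
tip radii: r_a1 = 35.347500, r_a2 = 47.915500
no profile shift: α' = α, a' = a
action lengths: √(r_a1²−r_b1²) = 16.339894, √(r_a2²−r_b2²) = 21.125563
base pitch p_b = π·m·cos α = 4.580021
CR = (16.339894 + 21.125563 − 80.121000·sin 21.87700°)/4.580021 = 1.661815
contact ratio ≈ 1.6618

1.6618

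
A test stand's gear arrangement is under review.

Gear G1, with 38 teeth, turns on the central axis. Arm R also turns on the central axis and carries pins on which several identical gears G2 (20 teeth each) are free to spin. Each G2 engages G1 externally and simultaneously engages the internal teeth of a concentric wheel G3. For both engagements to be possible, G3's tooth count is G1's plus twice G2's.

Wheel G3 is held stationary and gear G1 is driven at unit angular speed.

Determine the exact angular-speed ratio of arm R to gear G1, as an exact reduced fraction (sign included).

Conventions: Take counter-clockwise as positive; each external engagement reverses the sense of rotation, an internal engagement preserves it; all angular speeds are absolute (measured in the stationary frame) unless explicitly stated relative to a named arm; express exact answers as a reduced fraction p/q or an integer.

class = planetary set [G3 = 38+2·20 = 78; Willis about the carrier]
ring teeth: 38 + 2·20 = 78
38(ω_sun−ω_arm) = −78(ω_ring−ω_arm),  ω_ring = 0, ω_sun = 1
38(1−ω_arm) = −78(0−ω_arm)  ⇒  116·ω_arm = 38  ⇒  ω_arm = 19/58
ω_out/ω_in = 19/58

19/58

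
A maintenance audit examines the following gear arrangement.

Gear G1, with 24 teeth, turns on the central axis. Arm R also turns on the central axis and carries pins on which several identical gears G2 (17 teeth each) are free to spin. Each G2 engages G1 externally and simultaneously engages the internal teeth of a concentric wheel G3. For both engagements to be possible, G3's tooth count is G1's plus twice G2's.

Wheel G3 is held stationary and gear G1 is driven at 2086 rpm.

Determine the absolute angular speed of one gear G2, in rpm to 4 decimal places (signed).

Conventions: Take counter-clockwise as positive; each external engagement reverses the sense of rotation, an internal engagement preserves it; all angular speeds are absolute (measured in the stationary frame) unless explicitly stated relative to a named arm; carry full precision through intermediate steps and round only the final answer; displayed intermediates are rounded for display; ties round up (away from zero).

-1472.4706 rpm

class = planetary set [G3 = 24+2·17 = 58; Willis about the carrier]
normalise by the input: solve with ω_sun = 1, then scale by 2086 rpm
ring teeth: 24 + 2·17 = 58
24(ω_sun−ω_arm) = −58(ω_ring−ω_arm),  ω_ring = 0, ω_sun = 1
24(1−ω_arm) = −58(0−ω_arm)  ⇒  82·ω_arm = 24  ⇒  ω_arm = 12/41
sun–planet mesh: 24·(1−12/41) = −17·(ω_p−ω_arm)  ⇒  ω_p−ω_arm = -696/697
ω_p = 12/41 − 696/697 = -12/17
scale: ω_p = -12/17 × 2086 rpm = -1472.4706 rpm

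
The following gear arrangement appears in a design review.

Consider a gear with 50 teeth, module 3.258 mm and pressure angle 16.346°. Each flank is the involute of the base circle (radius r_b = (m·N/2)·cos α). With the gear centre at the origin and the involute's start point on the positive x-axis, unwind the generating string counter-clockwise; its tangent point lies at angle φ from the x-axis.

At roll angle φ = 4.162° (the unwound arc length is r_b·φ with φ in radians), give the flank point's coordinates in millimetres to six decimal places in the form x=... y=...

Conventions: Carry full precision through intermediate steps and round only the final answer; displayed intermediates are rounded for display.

topology: single-mesh involute geometry — m = 3.258, N = 50
pitch radius r_p = m·N/2 = 3.258·50/2 = 81.450000
base radius r_b = r_p·cos α = 81.450000·cos 16.346° = 78.157762
roll angle φ = 4.162° = 0.07264060 rad
x = r_b·(cos φ + φ·sin φ) = 78.363696
y = r_b·(sin φ − φ·cos φ) = 0.009981

x=78.363696 y=0.009981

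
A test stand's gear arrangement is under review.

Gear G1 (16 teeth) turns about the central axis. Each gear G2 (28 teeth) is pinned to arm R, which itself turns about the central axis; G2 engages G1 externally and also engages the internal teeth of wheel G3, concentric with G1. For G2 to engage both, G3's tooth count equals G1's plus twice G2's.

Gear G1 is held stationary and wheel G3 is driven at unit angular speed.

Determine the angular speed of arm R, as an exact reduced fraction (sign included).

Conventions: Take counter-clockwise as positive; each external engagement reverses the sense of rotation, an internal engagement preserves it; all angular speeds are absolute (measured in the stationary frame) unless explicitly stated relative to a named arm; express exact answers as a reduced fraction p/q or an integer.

9/11

class = planetary set [G3 = 16+2·28 = 72; Willis about the carrier]
ring teeth: 16 + 2·28 = 72
16(ω_sun−ω_arm) = −72(ω_ring−ω_arm),  ω_sun = 0, ω_ring = 1
16(0−ω_arm) = −72(1−ω_arm)  ⇒  88·ω_arm = 72  ⇒  ω_arm = 9/11
exact speed ratio = 9/11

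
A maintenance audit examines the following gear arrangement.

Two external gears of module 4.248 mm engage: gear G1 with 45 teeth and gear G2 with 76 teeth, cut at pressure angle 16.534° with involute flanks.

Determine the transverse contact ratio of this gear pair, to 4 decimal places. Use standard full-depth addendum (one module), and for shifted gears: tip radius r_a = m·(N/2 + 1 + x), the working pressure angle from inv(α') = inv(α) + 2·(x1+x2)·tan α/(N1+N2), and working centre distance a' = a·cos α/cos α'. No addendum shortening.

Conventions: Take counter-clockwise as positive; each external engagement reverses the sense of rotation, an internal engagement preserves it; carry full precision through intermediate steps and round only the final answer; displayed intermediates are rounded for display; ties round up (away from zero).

topology: single-mesh involute geometry — m = 4.248, 45T/76T pair
base radii: r_b1 = 91.627865, r_b2 = 154.749284
tip radii: r_a1 = 99.828000, r_a2 = 165.672000
no profile shift: α' = α, a' = a
action lengths: √(r_a1²−r_b1²) = 39.622770, √(r_a2²−r_b2²) = 59.159706
base pitch p_b = π·m·cos α = 12.793663
CR = (39.622770 + 59.159706 − 257.004000·sin 16.53400°)/12.793663 = 2.004366
contact ratio ≈ 2.0044

2.0044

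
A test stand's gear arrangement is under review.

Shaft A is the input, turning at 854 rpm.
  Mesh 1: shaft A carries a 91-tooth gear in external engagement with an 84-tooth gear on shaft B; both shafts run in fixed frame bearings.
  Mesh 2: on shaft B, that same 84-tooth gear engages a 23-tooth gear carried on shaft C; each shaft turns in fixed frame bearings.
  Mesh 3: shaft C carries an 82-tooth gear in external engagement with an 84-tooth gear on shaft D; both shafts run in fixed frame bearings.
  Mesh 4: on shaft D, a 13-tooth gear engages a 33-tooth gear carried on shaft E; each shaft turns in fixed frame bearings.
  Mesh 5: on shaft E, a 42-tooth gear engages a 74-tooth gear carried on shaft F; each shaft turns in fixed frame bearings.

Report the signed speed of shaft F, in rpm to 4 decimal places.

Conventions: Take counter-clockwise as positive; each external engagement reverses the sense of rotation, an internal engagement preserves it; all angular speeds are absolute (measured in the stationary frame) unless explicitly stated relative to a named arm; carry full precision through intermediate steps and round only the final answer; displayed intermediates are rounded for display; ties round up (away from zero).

class = fixed-axis compound train [5 meshes; 5 ratios multiply, 5 sense flips]
mesh 1 [91T→84T]: ω = 854.0000×91/84 = 925.1667 rpm, sense flips to −
mesh 2 [84T→23T]: ω = 925.1667×84/23 = 3378.8696 rpm, sense flips to +
mesh 3 [82T→84T]: ω = 3378.8696×82/84 = 3298.4203 rpm, sense flips to −
mesh 4 [13T→33T]: ω = 3298.4203×13/33 = 1299.3777 rpm, sense flips to +
mesh 5 [42T→74T]: ω = 1299.3777×42/74 = 737.4846 rpm, sense flips to −
signed output speed = -737.4846 rpm

-737.4846 rpm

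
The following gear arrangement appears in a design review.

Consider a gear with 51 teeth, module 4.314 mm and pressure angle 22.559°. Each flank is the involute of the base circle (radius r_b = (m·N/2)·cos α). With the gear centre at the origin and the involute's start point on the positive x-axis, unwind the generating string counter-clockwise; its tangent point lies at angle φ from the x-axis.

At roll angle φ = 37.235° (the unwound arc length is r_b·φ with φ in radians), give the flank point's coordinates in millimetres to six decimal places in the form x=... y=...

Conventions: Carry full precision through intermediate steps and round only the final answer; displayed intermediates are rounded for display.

topology: single-mesh involute geometry — m = 4.314, N = 51
pitch radius r_p = m·N/2 = 4.314·51/2 = 110.007000
base radius r_b = r_p·cos α = 110.007000·cos 22.559° = 101.589812
roll angle φ = 37.235° = 0.64987335 rad
x = r_b·(cos φ + φ·sin φ) = 120.829848
y = r_b·(sin φ − φ·cos φ) = 8.907610

x=120.829848 y=8.907610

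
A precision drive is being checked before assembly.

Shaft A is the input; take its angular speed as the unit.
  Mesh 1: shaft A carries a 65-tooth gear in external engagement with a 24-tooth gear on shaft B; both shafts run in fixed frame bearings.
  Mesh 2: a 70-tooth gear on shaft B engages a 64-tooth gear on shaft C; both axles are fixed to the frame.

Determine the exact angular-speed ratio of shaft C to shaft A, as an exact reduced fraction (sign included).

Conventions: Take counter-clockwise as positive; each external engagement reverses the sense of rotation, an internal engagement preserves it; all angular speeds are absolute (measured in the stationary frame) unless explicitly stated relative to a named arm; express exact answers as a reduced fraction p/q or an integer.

class = fixed-axis compound train [2 meshes; 2 ratios multiply, 2 sense flips]
mesh 1 [65T→24T]: running ratio 65/24, sense −
mesh 2 [70T→64T]: running ratio 2275/768, sense +
ω_out/ω_in = 2275/768

2275/768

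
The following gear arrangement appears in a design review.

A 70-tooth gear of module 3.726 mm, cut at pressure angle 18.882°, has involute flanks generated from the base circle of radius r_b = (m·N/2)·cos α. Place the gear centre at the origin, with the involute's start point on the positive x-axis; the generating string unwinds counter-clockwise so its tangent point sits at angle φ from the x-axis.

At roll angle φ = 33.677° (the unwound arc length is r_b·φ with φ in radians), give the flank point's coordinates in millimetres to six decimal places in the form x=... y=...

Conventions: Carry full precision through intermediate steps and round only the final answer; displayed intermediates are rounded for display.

x=142.901051 y=8.067151

single-mesh involute tooth geometry (70T wheel at module 3.726)
pitch radius r_p = m·N/2 = 3.726·70/2 = 130.410000
base radius r_b = r_p·cos α = 130.410000·cos 18.882° = 123.392256
roll angle φ = 33.677° = 0.58777453 rad
x = r_b·(cos φ + φ·sin φ) = 142.901051
y = r_b·(sin φ − φ·cos φ) = 8.067151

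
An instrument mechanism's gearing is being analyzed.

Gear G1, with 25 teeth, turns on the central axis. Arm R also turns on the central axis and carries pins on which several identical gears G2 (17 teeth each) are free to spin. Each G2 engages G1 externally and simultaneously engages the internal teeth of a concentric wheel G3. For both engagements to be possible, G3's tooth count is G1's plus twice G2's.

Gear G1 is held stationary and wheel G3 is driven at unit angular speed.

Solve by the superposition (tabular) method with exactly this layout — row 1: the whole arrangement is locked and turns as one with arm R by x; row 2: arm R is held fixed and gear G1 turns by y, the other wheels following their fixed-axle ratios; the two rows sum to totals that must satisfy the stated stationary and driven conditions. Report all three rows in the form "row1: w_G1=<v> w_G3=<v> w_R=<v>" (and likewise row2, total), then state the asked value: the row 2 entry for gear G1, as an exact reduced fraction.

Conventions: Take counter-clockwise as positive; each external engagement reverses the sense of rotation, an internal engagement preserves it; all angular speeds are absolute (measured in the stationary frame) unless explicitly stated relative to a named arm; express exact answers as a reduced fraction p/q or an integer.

planetary set (25T centre, 17T on arm, 59T internal) — Willis relation
row 1 (train locked, turned with arm): all members turn x
row 2 (arm held, sun turns y): ω_ring = −(25/59)·y, ω_arm = 0
boundary: total ω_sun = x + y = 0 and total ω_ring = x − (25/59)·y = 1  ⇒  y = -59/84, x = 59/84
row 2 ring = −(25/59)·(-59/84) = 25/84
totals (row 1 + row 2): sun 59/84 + (-59/84) = 0, ring 59/84 + 25/84 = 1, arm 59/84 + 0 = 59/84
asked cell (row2, sun) = -59/84

row1: w_G1=59/84 w_G3=59/84 w_R=59/84
row2: w_G1=-59/84 w_G3=25/84 w_R=0
total: w_G1=0 w_G3=1 w_R=59/84
asked value: -59/84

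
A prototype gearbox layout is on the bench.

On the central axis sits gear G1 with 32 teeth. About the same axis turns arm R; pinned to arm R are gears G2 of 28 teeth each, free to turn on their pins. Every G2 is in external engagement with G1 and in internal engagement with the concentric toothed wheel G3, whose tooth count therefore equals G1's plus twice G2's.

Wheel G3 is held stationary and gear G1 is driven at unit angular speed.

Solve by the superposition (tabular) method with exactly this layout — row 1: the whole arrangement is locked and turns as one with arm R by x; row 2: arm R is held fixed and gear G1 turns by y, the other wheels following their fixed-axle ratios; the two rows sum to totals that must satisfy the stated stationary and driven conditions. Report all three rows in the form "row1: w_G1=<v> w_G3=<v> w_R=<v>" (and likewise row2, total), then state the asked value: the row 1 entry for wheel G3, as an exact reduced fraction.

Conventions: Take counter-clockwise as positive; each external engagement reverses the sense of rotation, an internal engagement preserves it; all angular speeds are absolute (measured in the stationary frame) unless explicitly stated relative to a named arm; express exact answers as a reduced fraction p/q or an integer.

recognized (axles ride arm R): planetary set, 32/28/88 teeth
superposition row 1 [locked train]: every member turns x
row 2: sun turns y, ring = −(32/88)·y, arm 0
boundary: total ω_ring = x − (32/88)·y = 0 and total ω_sun = x + y = 1  ⇒  y = 11/15, x = 4/15
row 2 ring = −(32/88)·11/15 = -4/15
totals (row 1 + row 2): sun 4/15 + 11/15 = 1, ring 4/15 + (-4/15) = 0, arm 4/15 + 0 = 4/15
asked cell (row1, ring) = 4/15

row1: w_G1=4/15 w_G3=4/15 w_R=4/15
row2: w_G1=11/15 w_G3=-4/15 w_R=0
total: w_G1=1 w_G3=0 w_R=4/15
asked value: 4/15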